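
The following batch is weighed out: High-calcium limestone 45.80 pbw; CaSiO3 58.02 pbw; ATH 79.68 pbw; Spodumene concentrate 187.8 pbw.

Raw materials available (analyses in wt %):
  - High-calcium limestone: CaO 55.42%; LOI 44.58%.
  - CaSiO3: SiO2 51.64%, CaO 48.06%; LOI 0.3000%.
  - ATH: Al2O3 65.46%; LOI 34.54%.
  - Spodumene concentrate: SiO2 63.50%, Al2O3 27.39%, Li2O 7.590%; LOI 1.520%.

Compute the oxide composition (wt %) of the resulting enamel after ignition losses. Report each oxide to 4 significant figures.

Glass mass = 320.3 pbw (batch 371.3 − LOI 50.97).
Composition: SiO2 46.58%, CaO 16.63%, Al2O3 32.34%, Li2O 4.450%

Working values are displayed rounded to four significant digits alongside each step. All internal work holds exact precision at all times; each reported result takes a single rounding — derived quantities (net glass mass, the yield, the four compositions, ignition loss, totals) are computed at exact precision using the weight values per 320.3 pbw of glass, as given in question or answer.
Per-oxide mass from batch:
  SiO2: 58.02·0.5164 + 187.8·0.6350 = 149.2 pbw
  CaO: 45.80·0.5542 + 58.02·0.4806 = 53.27 pbw
  Al2O3: 79.68·0.6546 + 187.8·0.2739 = 103.6 pbw
  Li2O: 187.8·0.07590 = 14.25 pbw
LOI: 45.80·0.4458 + 58.02·0.003000 + 79.68·0.3454 + 187.8·0.01520 = 50.97 pbw
Glass = total batch minus LOI = 371.3 − 50.97 = 320.3 pbw (the oxide masses sum to this)
wt %: oxide over glass, times 100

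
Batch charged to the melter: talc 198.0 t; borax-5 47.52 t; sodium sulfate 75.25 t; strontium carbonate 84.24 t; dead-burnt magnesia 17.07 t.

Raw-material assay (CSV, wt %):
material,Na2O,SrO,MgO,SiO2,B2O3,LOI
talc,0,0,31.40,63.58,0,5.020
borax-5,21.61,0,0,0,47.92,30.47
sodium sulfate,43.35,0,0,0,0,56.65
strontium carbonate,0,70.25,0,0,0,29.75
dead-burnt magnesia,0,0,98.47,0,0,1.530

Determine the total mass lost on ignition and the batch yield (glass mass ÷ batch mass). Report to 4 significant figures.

LOI loss = 92.37 t; glass = 329.7 t; yield = 78.12%

Values along the way are rounded to four significant digits wherever printed. Full float precision is kept from first step to last — a single rounding finalizes every reported figure; all derived quantities are recomputed starting from the weights on 329.7 t of glass at full precision (the yield, the five compositions, the totals, ignition loss, glass mass) exactly as shown in the problem or answer text.
Loss on ignition, line by line:
  talc: 198.0 × 0.05020 = 9.940 t
  borax-5: 47.52 × 0.3047 = 14.48 t
  sodium sulfate: 75.25 × 0.5665 = 42.63 t
  strontium carbonate: 84.24 × 0.2975 = 25.06 t
  dead-burnt magnesia: 17.07 × 0.01530 = 0.2612 t
Total LOI = 92.37 t
Glass = batch − LOI = 422.1 − 92.37 = 329.7 t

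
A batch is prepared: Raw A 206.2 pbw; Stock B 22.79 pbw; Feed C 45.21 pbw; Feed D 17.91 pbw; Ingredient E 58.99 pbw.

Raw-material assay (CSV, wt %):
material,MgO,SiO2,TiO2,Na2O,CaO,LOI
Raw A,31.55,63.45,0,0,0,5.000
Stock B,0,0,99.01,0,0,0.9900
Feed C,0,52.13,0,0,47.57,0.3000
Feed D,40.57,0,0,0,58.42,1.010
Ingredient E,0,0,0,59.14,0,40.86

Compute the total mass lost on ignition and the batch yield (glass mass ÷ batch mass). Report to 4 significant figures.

Mid-chain values are shown with 4-significant-figure rounding within the worked lines. Exact precision is maintained throughout; a single rounding completes every reported number; all derived quantities are carried in exact precision (the yield, net glass mass, the totals, ignition loss, five oxide percentages) using the weight values for 316.1 pbw of glass exactly as shown in the problem or answer text.
LOI of each material in turn:
  Raw A: 206.2 × 0.05000 = 10.31 pbw
  Stock B: 22.79 × 0.009900 = 0.2256 pbw
  Feed C: 45.21 × 0.003000 = 0.1356 pbw
  Feed D: 17.91 × 0.01010 = 0.1809 pbw
  Ingredient E: 58.99 × 0.4086 = 24.10 pbw
Total LOI = 34.96 pbw
Glass = batch − LOI = 351.1 − 34.96 = 316.1 pbw

LOI loss = 34.96 pbw; glass = 316.1 pbw; yield = 90.04%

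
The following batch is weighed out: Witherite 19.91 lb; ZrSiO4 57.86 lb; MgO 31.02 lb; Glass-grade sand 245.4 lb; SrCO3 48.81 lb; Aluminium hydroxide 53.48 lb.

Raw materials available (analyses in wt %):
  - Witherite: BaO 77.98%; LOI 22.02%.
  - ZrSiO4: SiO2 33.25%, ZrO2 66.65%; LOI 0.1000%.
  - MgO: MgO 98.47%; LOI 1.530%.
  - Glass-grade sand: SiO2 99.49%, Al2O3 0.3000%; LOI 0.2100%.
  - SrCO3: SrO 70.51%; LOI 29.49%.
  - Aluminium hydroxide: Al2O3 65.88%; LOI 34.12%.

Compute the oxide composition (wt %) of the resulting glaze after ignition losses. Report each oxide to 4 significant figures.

Glass mass = 418.4 lb (batch 456.5 − LOI 38.07).
Composition: BaO 3.711%, SiO2 62.95%, ZrO2 9.217%, SrO 8.225%, MgO 7.300%, Al2O3 8.597%

Every computation maintains full precision in every operation; in-progress results are rounded to four significant digits wherever printed; a single rounding produces each reported value — the derived quantities (the six compositions, glass mass, ignition loss, totals, yield) are re-derived using the weight values at 418.4 lb of glass in exact precision precisely as stated by problem or answer.
Oxide masses out of the charge:
  BaO: 19.91·0.7798 = 15.53 lb
  SiO2: 57.86·0.3325 + 245.4·0.9949 = 263.4 lb
  ZrO2: 57.86·0.6665 = 38.56 lb
  SrO: 48.81·0.7051 = 34.42 lb
  MgO: 31.02·0.9847 = 30.55 lb
  Al2O3: 245.4·0.003000 + 53.48·0.6588 = 35.97 lb
LOI: 19.91·0.2202 + 57.86·0.001000 + 31.02·0.01530 + 245.4·0.002100 + 48.81·0.2949 + 53.48·0.3412 = 38.07 lb
Glass mass = batch − LOI = 456.5 − 38.07 = 418.4 lb (equal to the oxide-mass sum)
wt % = 100 × oxide mass / glass mass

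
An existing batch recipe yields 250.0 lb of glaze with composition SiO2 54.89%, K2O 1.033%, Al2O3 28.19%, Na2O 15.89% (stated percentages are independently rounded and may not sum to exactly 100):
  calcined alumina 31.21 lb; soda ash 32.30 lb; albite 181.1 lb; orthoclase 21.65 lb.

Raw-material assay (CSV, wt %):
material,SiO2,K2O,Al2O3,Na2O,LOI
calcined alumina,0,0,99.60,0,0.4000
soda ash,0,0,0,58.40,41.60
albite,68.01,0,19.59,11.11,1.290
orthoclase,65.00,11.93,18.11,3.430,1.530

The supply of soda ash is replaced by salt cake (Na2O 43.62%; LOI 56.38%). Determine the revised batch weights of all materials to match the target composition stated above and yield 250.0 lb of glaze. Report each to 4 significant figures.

Revised batch per 250.0 lb glaze:
  calcined alumina: 31.21 lb
  salt cake: 43.25 lb
  albite: 181.1 lb
  orthoclase: 21.65 lb
Total batch = 277.2 lb; LOI loss = 27.18 lb

Exact precision is kept in every operation. The intermediate values are displayed (rounded to four significant digits) alongside each step. Each reported result is rounded a single time — the derived quantities (the yield, ignition loss, glass mass, the totals, four oxide percentages) are computed from the batch weights at 250.0 lb of glass at exact precision, as set out in the problem or the answer.
Per-oxide target masses for 250.0 lb glaze:
  SiO2: 54.89% × 250.0 = 137.2 lb
  K2O: 1.033% × 250.0 = 2.582 lb
  Al2O3: 28.19% × 250.0 = 70.47 lb
  Na2O: 15.89% × 250.0 = 39.72 lb
Balance tally, oxide-wise, with the batch weights as given, against the basis in use (every target is met by its sum inside rounding margins):
  SiO2: 181.1·0.6801 + 21.65·0.6500 = 137.2 lb (target 137.2 lb)
  K2O: 21.65·0.1193 = 2.583 lb (target 2.582 lb)
  Al2O3: 31.21·0.9960 + 181.1·0.1959 + 21.65·0.1811 = 70.48 lb (target 70.47 lb)
  Na2O: 43.25·0.4362 + 181.1·0.1111 + 21.65·0.03430 = 39.73 lb (target 39.72 lb)
Mass balance on the glass: net batch after ignition = 250.0 lb (per-oxide target masses sum to 250.0 lb; against the stated basis, 250.0 lb — any gap is answer rounding).
Summing the batch: Σ batch = 277.2 lb; Σ batch·LOI gives LOI loss = 27.18 lb; yield = glass ÷ total batch = 90.20%.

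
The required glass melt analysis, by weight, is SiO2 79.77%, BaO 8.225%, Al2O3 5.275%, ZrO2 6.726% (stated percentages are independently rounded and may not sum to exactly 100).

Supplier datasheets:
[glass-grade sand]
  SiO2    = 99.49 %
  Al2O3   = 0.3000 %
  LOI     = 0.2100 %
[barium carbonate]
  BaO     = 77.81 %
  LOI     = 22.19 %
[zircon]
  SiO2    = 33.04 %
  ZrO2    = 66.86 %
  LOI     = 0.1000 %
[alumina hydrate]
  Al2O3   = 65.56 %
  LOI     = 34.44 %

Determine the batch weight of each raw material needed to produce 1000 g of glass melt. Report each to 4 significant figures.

Working values are shown, with 4-significant-figure rounding, across the worked steps. The whole derivation keeps full precision through the solve; a single rounding yields each reported number; all derived quantities, which include net glass mass, LOI, totals, the yield, four oxide percentages, are re-derived in exact precision, precisely as stated by the problem or answer text, using the weight values at 1000 g of glass.
Target oxide masses per 1000 g glass melt:
  SiO2: 79.77% × 1000 = 797.7 g
  BaO: 8.225% × 1000 = 82.25 g
  Al2O3: 5.275% × 1000 = 52.75 g
  ZrO2: 6.726% × 1000 = 67.26 g
Checking each oxide sum using the reported weights, per the basis as stated (summed amounts equal target values within answer rounding):
  SiO2: 768.4·0.9949 + 100.6·0.3304 = 797.7 g (target 797.7 g)
  BaO: 105.7·0.7781 = 82.25 g (target 82.25 g)
  Al2O3: 768.4·0.003000 + 76.94·0.6556 = 52.75 g (target 52.75 g)
  ZrO2: 100.6·0.6686 = 67.26 g (target 67.26 g)
Consistency of the glass mass: batch total minus LOI = 1000 g (oxide target masses add up to 1000 g; basis as stated: 1000 g — rounding explains the deltas).
Adding the batch up: Σ batch = 1052 g; ignition loss, Σ(batch × LOI) = 51.67 g; yield: glass divided by total = 95.09%.

Batch per 1000 g glass melt:
  glass-grade sand: 768.4 g
  barium carbonate: 105.7 g
  zircon: 100.6 g
  alumina hydrate: 76.94 g
Total batch = 1052 g; LOI loss = 51.67 g; yield = 95.09%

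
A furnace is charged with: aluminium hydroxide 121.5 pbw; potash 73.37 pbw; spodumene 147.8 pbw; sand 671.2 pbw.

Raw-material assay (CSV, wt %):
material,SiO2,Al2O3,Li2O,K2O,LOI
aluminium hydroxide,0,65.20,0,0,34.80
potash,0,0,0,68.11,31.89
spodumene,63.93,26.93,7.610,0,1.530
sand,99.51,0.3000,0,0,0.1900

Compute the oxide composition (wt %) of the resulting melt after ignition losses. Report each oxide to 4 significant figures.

The intermediate values are displayed, rounded to 4 significant figures, at each printed step. The whole derivation carries full precision from start to finish; every reported number receives exactly one rounding; derived quantities (glass mass, ignition loss, totals, the four compositions, yield) are carried at exact precision starting from the weights at 944.7 pbw of glass, precisely as stated by the problem or the answer.
Mass of each oxide from the mix:
  SiO2: 147.8·0.6393 + 671.2·0.9951 = 762.4 pbw
  Al2O3: 121.5·0.6520 + 147.8·0.2693 + 671.2·0.003000 = 121.0 pbw
  Li2O: 147.8·0.07610 = 11.25 pbw
  K2O: 73.37·0.6811 = 49.97 pbw
LOI: 121.5·0.3480 + 73.37·0.3189 + 147.8·0.01530 + 671.2·0.001900 = 69.22 pbw
Resulting glass, batch − LOI: 1014 − 69.22 = 944.7 pbw (equal to the oxide-mass sum)
percent share: oxide ÷ glass, ×100

Glass mass = 944.7 pbw (batch 1014 − LOI 69.22).
Composition: SiO2 80.71%, Al2O3 12.81%, Li2O 1.191%, K2O 5.290%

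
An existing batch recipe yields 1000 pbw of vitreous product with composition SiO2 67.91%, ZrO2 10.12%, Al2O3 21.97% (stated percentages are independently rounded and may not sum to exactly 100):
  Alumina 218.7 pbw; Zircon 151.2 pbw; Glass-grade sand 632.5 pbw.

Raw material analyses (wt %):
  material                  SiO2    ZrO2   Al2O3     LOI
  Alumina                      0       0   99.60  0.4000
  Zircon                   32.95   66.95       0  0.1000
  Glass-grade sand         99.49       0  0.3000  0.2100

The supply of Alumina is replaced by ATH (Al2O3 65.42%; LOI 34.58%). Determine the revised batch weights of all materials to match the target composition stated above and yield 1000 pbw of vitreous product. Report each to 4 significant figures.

The whole derivation keeps exact precision in all steps; intermediates are shown rounded to 4 significant digits in the printout; exactly one rounding lands on each reported number — derived quantities are rebuilt in full precision (net glass mass, the three compositions, the yield, the totals, ignition loss) from the batch weights on 1000 pbw of glass exactly as shown in the question or the answer.
Target oxide masses per 1000 pbw vitreous product:
  SiO2: 67.91% × 1000 = 679.1 pbw
  ZrO2: 10.12% × 1000 = 101.2 pbw
  Al2O3: 21.97% × 1000 = 219.7 pbw
Checking each oxide sum using the reported weights, for the quoted basis mass (sum by sum, the targets are met within answer rounding):
  SiO2: 151.2·0.3295 + 632.5·0.9949 = 679.1 pbw (target 679.1 pbw)
  ZrO2: 151.2·0.6695 = 101.2 pbw (target 101.2 pbw)
  Al2O3: 332.9·0.6542 + 632.5·0.003000 = 219.7 pbw (target 219.7 pbw)
Glass-mass closure: total batch − LOI = 1000 pbw (the targets, summed, come to 1000 pbw; with the basis standing at 1000 pbw — any gap is answer rounding).
Total batch = Σ batch = 1117 pbw; loss to ignition Σ batch·LOI = 116.6 pbw; yield: glass divided by total = 89.56%.

Revised batch per 1000 pbw vitreous product:
  ATH: 332.9 pbw
  Zircon: 151.2 pbw
  Glass-grade sand: 632.5 pbw
Total batch = 1117 pbw; LOI loss = 116.6 pbw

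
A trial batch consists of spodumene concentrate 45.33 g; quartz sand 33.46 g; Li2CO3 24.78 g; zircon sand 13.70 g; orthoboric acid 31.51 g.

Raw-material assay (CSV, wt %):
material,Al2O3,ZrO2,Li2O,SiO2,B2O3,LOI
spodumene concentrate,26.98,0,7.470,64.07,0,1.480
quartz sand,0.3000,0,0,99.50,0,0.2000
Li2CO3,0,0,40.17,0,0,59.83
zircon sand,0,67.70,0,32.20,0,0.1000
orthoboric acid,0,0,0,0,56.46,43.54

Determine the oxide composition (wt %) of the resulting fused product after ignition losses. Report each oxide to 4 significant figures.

The working math carries full precision throughout. The intermediate values are displayed with 4-significant-digit rounding alongside each step — exactly one rounding lands on each reported figure — the derived quantities are recomputed using the weight values on 119.5 g of glass at full precision (the five compositions, the yield, glass mass, the totals, LOI) as given in the problem or answer text.
Oxide masses out of the charge:
  Al2O3: 45.33·0.2698 + 33.46·0.003000 = 12.33 g
  ZrO2: 13.70·0.6770 = 9.275 g
  Li2O: 45.33·0.07470 + 24.78·0.4017 = 13.34 g
  SiO2: 45.33·0.6407 + 33.46·0.9950 + 13.70·0.3220 = 66.75 g
  B2O3: 31.51·0.5646 = 17.79 g
LOI: 45.33·0.01480 + 33.46·0.002000 + 24.78·0.5983 + 13.70·0.001000 + 31.51·0.4354 = 29.30 g
Glass mass = batch − LOI = 148.8 − 29.30 = 119.5 g (equal to the oxide-mass sum)
each wt % is 100 × oxide ÷ glass

Glass mass = 119.5 g (batch 148.8 − LOI 29.30).
Composition: Al2O3 10.32%, ZrO2 7.763%, Li2O 11.16%, SiO2 55.86%, B2O3 14.89%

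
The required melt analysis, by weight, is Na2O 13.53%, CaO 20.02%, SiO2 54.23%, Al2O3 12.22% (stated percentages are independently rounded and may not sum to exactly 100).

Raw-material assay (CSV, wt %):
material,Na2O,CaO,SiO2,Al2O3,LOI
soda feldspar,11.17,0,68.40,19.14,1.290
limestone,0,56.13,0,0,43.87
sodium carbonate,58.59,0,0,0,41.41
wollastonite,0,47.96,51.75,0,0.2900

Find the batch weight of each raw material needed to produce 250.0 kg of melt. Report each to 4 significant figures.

Batch per 250.0 kg melt:
  soda feldspar: 159.6 kg
  limestone: 45.58 kg
  sodium carbonate: 27.30 kg
  wollastonite: 51.01 kg
Total batch = 283.5 kg; LOI loss = 33.51 kg; yield = 88.18%

All arithmetic carries full float precision from first step to last — in-progress results are printed, rounded to four significant figures, in the working; each reported value includes exactly one rounding; derived quantities (yield, totals, net glass mass, ignition loss, the four compositions) are rebuilt from the weighed amounts on 250.0 kg of glass in exact precision exactly as shown in the problem or answer text.
Target masses of each oxide per 250.0 kg melt:
  Na2O: 13.53% × 250.0 = 33.83 kg
  CaO: 20.02% × 250.0 = 50.05 kg
  SiO2: 54.23% × 250.0 = 135.6 kg
  Al2O3: 12.22% × 250.0 = 30.55 kg
Verifying the oxide balance on the weights just shown, on the stated basis (delivered sums recover each target up to rounding of the answer):
  Na2O: 159.6·0.1117 + 27.30·0.5859 = 33.82 kg (target 33.83 kg)
  CaO: 45.58·0.5613 + 51.01·0.4796 = 50.05 kg (target 50.05 kg)
  SiO2: 159.6·0.6840 + 51.01·0.5175 = 135.6 kg (target 135.6 kg)
  Al2O3: 159.6·0.1914 = 30.55 kg (target 30.55 kg)
Consistency of the glass mass: the batch minus its LOI: 250.0 kg (oxide target masses add up to 250.0 kg; basis as stated: 250.0 kg — any gap is answer rounding).
Total batch = Σ batch = 283.5 kg; loss to ignition Σ batch·LOI = 33.51 kg; the yield ratio, glass ÷ batch: 88.18%.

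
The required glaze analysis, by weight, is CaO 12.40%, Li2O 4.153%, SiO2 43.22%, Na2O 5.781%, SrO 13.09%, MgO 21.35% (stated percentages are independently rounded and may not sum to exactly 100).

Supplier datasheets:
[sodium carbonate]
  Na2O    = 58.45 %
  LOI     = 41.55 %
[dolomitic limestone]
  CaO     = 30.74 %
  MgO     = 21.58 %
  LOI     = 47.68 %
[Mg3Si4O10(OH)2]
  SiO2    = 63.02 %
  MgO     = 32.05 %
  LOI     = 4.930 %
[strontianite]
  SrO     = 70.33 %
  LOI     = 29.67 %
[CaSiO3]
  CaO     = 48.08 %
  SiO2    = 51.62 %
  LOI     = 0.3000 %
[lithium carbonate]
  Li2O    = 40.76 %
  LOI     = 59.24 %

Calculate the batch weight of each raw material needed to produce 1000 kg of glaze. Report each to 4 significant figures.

Mid-chain values are displayed rounded off to 4 significant digits across the worked steps; full float precision is kept from first step to last; every reported number carries a single rounding. The derived quantities are rebuilt in full float precision (six oxide percentages, net glass mass, the totals, yield, ignition loss) from the weighed amounts at 1000 kg of glass exactly as shown in the problem or the answer.
Per-oxide target masses for 1000 kg glaze:
  CaO: 12.40% × 1000 = 124.0 kg
  Li2O: 4.153% × 1000 = 41.53 kg
  SiO2: 43.22% × 1000 = 432.2 kg
  Na2O: 5.781% × 1000 = 57.81 kg
  SrO: 13.09% × 1000 = 130.9 kg
  MgO: 21.35% × 1000 = 213.5 kg
Sums-versus-targets review per the reported batch figures, relative to the basis at hand (every target is met by its sum once rounding is allowed for):
  CaO: 160.0·0.3074 + 155.6·0.4808 = 124.0 kg (target 124.0 kg)
  Li2O: 101.9·0.4076 = 41.53 kg (target 41.53 kg)
  SiO2: 558.4·0.6302 + 155.6·0.5162 = 432.2 kg (target 432.2 kg)
  Na2O: 98.91·0.5845 = 57.81 kg (target 57.81 kg)
  SrO: 186.1·0.7033 = 130.9 kg (target 130.9 kg)
  MgO: 160.0·0.2158 + 558.4·0.3205 = 213.5 kg (target 213.5 kg)
Glass mass check: the batch minus its LOI: 999.9 kg (oxide target masses add up to 999.9 kg; basis as stated: 1000 kg — any gap is answer rounding).
Batch total: Σ batch = 1261 kg; loss to ignition Σ batch·LOI = 261.0 kg; as yield: glass ÷ batch → 79.30%.

Batch per 1000 kg glaze:
  sodium carbonate: 98.91 kg
  dolomitic limestone: 160.0 kg
  Mg3Si4O10(OH)2: 558.4 kg
  strontianite: 186.1 kg
  CaSiO3: 155.6 kg
  lithium carbonate: 101.9 kg
Total batch = 1261 kg; LOI loss = 261.0 kg; yield = 79.30%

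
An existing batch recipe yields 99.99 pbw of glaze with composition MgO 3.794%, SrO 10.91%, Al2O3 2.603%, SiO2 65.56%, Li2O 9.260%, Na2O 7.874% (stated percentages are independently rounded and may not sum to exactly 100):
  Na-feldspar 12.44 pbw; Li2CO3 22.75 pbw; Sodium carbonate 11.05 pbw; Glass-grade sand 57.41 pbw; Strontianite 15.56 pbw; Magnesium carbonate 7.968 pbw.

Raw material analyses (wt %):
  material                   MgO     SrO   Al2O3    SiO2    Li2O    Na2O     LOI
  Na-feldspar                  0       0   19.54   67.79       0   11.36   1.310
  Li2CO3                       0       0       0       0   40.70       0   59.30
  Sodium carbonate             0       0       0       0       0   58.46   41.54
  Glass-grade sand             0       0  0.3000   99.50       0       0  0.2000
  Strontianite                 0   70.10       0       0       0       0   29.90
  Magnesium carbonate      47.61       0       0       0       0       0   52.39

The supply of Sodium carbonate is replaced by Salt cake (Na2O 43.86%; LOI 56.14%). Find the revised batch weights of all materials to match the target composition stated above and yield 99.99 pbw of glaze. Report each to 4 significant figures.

Revised batch per 99.99 pbw glaze:
  Na-feldspar: 12.44 pbw
  Li2CO3: 22.75 pbw
  Salt cake: 14.73 pbw
  Glass-grade sand: 57.41 pbw
  Strontianite: 15.56 pbw
  Magnesium carbonate: 7.968 pbw
Total batch = 130.9 pbw; LOI loss = 30.86 pbw

Mid-chain values are shown, rounded to 4 significant digits, within the worked lines. The working math holds full precision through the solve. Every reported number takes just one rounding — all derived quantities are recomputed in full float precision (ignition loss, six oxide percentages, yield, glass mass, the totals) from the weighed amounts at 99.99 pbw of glass exactly as shown in problem or answer.
Target oxide masses per 99.99 pbw glaze:
  MgO: 3.794% × 99.99 = 3.794 pbw
  SrO: 10.91% × 99.99 = 10.91 pbw
  Al2O3: 2.603% × 99.99 = 2.603 pbw
  SiO2: 65.56% × 99.99 = 65.55 pbw
  Li2O: 9.260% × 99.99 = 9.259 pbw
  Na2O: 7.874% × 99.99 = 7.873 pbw
Sums-versus-targets review on the weights just shown, at the basis given (sums match the target masses exact up to rounding of places):
  MgO: 7.968·0.4761 = 3.794 pbw (target 3.794 pbw)
  SrO: 15.56·0.7010 = 10.91 pbw (target 10.91 pbw)
  Al2O3: 12.44·0.1954 + 57.41·0.003000 = 2.603 pbw (target 2.603 pbw)
  SiO2: 12.44·0.6779 + 57.41·0.9950 = 65.56 pbw (target 65.55 pbw)
  Li2O: 22.75·0.4070 = 9.259 pbw (target 9.259 pbw)
  Na2O: 12.44·0.1136 + 14.73·0.4386 = 7.874 pbw (target 7.873 pbw)
Mass balance on the glass: total charge less LOI = 99.99 pbw (oxide target masses add up to 99.99 pbw; with the basis standing at 99.99 pbw — gaps are rounding artifacts).
Batch grand total — Σ batch = 130.9 pbw; loss to ignition Σ batch·LOI = 30.86 pbw; yield = glass ÷ total batch = 76.41%.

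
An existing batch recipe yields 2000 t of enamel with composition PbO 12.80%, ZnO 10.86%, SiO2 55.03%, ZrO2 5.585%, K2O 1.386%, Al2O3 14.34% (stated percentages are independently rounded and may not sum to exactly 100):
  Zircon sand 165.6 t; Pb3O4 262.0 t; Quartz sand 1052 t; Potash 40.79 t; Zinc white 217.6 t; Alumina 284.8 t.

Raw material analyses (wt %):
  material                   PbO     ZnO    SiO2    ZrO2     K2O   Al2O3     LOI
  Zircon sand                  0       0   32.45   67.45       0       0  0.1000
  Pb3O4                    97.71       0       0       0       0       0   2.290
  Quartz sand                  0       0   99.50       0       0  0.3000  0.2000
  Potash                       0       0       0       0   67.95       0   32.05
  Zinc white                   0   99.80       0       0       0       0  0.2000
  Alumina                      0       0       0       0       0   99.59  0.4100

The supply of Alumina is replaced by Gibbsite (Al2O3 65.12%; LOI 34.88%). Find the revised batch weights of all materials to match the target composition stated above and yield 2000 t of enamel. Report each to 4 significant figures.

The whole derivation holds exact precision in every operation; in-progress results are shown (rounded to four significant figures) alongside each step — each reported number sees exactly one rounding. Derived quantities, which include the yield, net glass mass, totals, ignition loss, six oxide percentages, are carried at exact precision, precisely as stated by the problem or answer text, starting from the weights on 2000 t of glass.
Per-oxide target masses for 2000 t enamel:
  PbO: 12.80% × 2000 = 256.0 t
  ZnO: 10.86% × 2000 = 217.2 t
  SiO2: 55.03% × 2000 = 1101 t
  ZrO2: 5.585% × 2000 = 111.7 t
  K2O: 1.386% × 2000 = 27.72 t
  Al2O3: 14.34% × 2000 = 286.8 t
Checking each oxide sum with the batch weights as given, at the basis given (summed amounts equal target values modulo rounding of the values):
  PbO: 262.0·0.9771 = 256.0 t (target 256.0 t)
  ZnO: 217.6·0.9980 = 217.2 t (target 217.2 t)
  SiO2: 165.6·0.3245 + 1052·0.9950 = 1100 t (target 1101 t)
  ZrO2: 165.6·0.6745 = 111.7 t (target 111.7 t)
  K2O: 40.79·0.6795 = 27.72 t (target 27.72 t)
  Al2O3: 1052·0.003000 + 435.6·0.6512 = 286.8 t (target 286.8 t)
Glass-mass bookkeeping: batch total minus LOI = 2000 t (the targets, summed, come to 2000 t; versus the stated basis of 2000 t — rounding explains the deltas).
Batch total: Σ batch = 2174 t; LOI removed, Σ of batch·LOI: 173.7 t; the yield ratio, glass ÷ batch: 92.01%.

Revised batch per 2000 t enamel:
  Zircon sand: 165.6 t
  Pb3O4: 262.0 t
  Quartz sand: 1052 t
  Potash: 40.79 t
  Zinc white: 217.6 t
  Gibbsite: 435.6 t
Total batch = 2174 t; LOI loss = 173.7 t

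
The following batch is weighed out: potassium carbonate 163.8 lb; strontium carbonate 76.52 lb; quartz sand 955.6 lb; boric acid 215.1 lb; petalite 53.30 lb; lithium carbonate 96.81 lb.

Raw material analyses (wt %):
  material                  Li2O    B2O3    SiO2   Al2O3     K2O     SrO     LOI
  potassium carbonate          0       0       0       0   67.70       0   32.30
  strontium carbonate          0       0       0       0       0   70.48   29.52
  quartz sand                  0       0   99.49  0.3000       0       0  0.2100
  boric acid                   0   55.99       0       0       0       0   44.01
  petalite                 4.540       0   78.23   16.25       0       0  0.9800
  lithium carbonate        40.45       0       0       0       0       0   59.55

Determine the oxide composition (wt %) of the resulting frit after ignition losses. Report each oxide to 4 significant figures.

All internal work holds full float precision throughout; intermediates are displayed, with 4-significant-digit rounding, as written — exactly one rounding goes into every reported result — the derived quantities are re-derived using the weight values at 1331 lb of glass in full float precision (the totals, six oxide percentages, the yield, glass mass, LOI) as written in question or answer.
Delivered oxide masses:
  Li2O: 53.30·0.04540 + 96.81·0.4045 = 41.58 lb
  B2O3: 215.1·0.5599 = 120.4 lb
  SiO2: 955.6·0.9949 + 53.30·0.7823 = 992.4 lb
  Al2O3: 955.6·0.003000 + 53.30·0.1625 = 11.53 lb
  K2O: 163.8·0.6770 = 110.9 lb
  SrO: 76.52·0.7048 = 53.93 lb
LOI: 163.8·0.3230 + 76.52·0.2952 + 955.6·0.002100 + 215.1·0.4401 + 53.30·0.009800 + 96.81·0.5955 = 230.3 lb
Glass = total batch minus LOI = 1561 − 230.3 = 1331 lb (consistent with Σ oxide mass)
each wt % is 100 × oxide ÷ glass

Glass mass = 1331 lb (batch 1561 − LOI 230.3).
Composition: Li2O 3.124%, B2O3 9.050%, SiO2 74.57%, Al2O3 0.8663%, K2O 8.333%, SrO 4.053%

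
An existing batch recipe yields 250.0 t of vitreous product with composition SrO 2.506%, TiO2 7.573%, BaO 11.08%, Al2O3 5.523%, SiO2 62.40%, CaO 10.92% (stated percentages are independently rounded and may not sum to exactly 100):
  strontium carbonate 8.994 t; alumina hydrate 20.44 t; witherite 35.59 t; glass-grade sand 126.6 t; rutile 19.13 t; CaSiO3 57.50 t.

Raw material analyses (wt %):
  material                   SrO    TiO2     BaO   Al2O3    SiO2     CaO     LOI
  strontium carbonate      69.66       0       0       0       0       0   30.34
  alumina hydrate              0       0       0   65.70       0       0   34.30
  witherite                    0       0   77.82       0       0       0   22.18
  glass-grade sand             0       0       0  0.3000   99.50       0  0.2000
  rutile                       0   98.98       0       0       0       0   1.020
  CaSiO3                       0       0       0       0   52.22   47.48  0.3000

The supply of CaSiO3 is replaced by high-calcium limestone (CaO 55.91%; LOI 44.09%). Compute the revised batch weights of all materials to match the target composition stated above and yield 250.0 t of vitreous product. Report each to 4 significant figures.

Working values are displayed, rounded to 4 significant figures, in the working. Each numeric step carries full precision through every step — exactly one rounding is applied to every reported value; derived quantities, which include glass mass, the six compositions, totals, ignition loss, yield, are re-derived in full float precision, precisely as stated by question or answer, starting from the weights on 250.0 t of glass.
Target masses of each oxide per 250.0 t vitreous product:
  SrO: 2.506% × 250.0 = 6.265 t
  TiO2: 7.573% × 250.0 = 18.93 t
  BaO: 11.08% × 250.0 = 27.70 t
  Al2O3: 5.523% × 250.0 = 13.81 t
  SiO2: 62.40% × 250.0 = 156.0 t
  CaO: 10.92% × 250.0 = 27.30 t
Per-oxide balance check from the weights as reported, per the basis as stated (sums match the target masses given rounding of the digits):
  SrO: 8.994·0.6966 = 6.265 t (target 6.265 t)
  TiO2: 19.13·0.9898 = 18.93 t (target 18.93 t)
  BaO: 35.59·0.7782 = 27.70 t (target 27.70 t)
  Al2O3: 20.30·0.6570 + 156.8·0.003000 = 13.81 t (target 13.81 t)
  SiO2: 156.8·0.9950 = 156.0 t (target 156.0 t)
  CaO: 48.83·0.5591 = 27.30 t (target 27.30 t)
The glass-mass cross-check: Σ batch − LOI loss = 250.0 t (summing oxide targets gives 250.0 t; stated basis 250.0 t — gaps are rounding artifacts).
Total batch = Σ batch = 289.6 t; ignition loss, Σ(batch × LOI) = 39.62 t; yield: glass divided by total = 86.32%.

Revised batch per 250.0 t vitreous product:
  strontium carbonate: 8.994 t
  alumina hydrate: 20.30 t
  witherite: 35.59 t
  glass-grade sand: 156.8 t
  rutile: 19.13 t
  high-calcium limestone: 48.83 t
Total batch = 289.6 t; LOI loss = 39.62 t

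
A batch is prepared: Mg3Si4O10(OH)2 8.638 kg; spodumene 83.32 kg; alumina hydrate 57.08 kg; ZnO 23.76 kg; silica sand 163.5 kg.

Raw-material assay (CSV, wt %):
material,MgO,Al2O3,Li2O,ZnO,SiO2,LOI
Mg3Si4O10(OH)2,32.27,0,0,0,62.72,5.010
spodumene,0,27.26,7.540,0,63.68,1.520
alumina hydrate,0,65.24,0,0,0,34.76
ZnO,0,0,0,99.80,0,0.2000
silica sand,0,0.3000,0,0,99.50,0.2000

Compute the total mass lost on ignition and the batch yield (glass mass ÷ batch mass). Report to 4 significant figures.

LOI loss = 21.91 kg; glass = 314.4 kg; yield = 93.48%

All arithmetic maintains full precision in every operation — the intermediate values are displayed rounded to 4 significant figures across the worked steps — every reported value is rounded a single time. All derived quantities, including LOI, net glass mass, totals, five oxide percentages, yield, are recomputed using the weight values on 314.4 kg of glass at full float precision exactly as printed in the question or the answer.
Ignition loss by material:
  Mg3Si4O10(OH)2: 8.638 × 0.05010 = 0.4328 kg
  spodumene: 83.32 × 0.01520 = 1.266 kg
  alumina hydrate: 57.08 × 0.3476 = 19.84 kg
  ZnO: 23.76 × 0.002000 = 0.04752 kg
  silica sand: 163.5 × 0.002000 = 0.3270 kg
Total LOI = 21.91 kg
Glass = batch − LOI = 336.3 − 21.91 = 314.4 kg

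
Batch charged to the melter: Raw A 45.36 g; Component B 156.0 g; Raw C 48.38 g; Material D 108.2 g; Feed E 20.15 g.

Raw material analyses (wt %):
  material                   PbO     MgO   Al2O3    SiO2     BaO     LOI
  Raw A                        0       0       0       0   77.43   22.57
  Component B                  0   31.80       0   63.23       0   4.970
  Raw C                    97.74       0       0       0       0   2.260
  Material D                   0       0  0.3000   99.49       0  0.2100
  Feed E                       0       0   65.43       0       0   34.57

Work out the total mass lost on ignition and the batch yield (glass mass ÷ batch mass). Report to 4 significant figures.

Values along the way are displayed, with 4-significant-figure rounding, across the worked steps; the working math carries full precision from first step to last — every reported figure sees exactly one rounding. All derived quantities are recomputed starting from the weights on 351.8 g of glass in full precision (ignition loss, yield, glass mass, totals, the five compositions) precisely as stated by the question or the answer.
Loss on ignition, line by line:
  Raw A: 45.36 × 0.2257 = 10.24 g
  Component B: 156.0 × 0.04970 = 7.753 g
  Raw C: 48.38 × 0.02260 = 1.093 g
  Material D: 108.2 × 0.002100 = 0.2272 g
  Feed E: 20.15 × 0.3457 = 6.966 g
Total LOI = 26.28 g
Glass = batch − LOI = 378.1 − 26.28 = 351.8 g

LOI loss = 26.28 g; glass = 351.8 g; yield = 93.05%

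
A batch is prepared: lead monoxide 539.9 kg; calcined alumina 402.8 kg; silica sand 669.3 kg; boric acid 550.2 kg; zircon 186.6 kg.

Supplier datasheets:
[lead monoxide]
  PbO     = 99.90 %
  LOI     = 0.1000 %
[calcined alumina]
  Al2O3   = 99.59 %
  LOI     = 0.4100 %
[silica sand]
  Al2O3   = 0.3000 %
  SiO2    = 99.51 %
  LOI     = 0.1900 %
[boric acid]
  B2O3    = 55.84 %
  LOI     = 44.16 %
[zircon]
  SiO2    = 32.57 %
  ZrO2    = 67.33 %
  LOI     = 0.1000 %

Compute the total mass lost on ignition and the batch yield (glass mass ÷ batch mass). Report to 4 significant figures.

LOI loss = 246.6 kg; glass = 2102 kg; yield = 89.50%

Mid-chain values are printed (rounded to 4 significant digits) as written; the working math runs at full precision from start to finish. Each reported result takes just one rounding — the derived quantities are computed using the weight values at 2102 kg of glass at full precision (the five compositions, totals, ignition loss, yield, net glass mass), as given in either problem or answer.
Material-by-material LOI:
  lead monoxide: 539.9 × 0.001000 = 0.5399 kg
  calcined alumina: 402.8 × 0.004100 = 1.651 kg
  silica sand: 669.3 × 0.001900 = 1.272 kg
  boric acid: 550.2 × 0.4416 = 243.0 kg
  zircon: 186.6 × 0.001000 = 0.1866 kg
Total LOI = 246.6 kg
Glass = batch − LOI = 2349 − 246.6 = 2102 kg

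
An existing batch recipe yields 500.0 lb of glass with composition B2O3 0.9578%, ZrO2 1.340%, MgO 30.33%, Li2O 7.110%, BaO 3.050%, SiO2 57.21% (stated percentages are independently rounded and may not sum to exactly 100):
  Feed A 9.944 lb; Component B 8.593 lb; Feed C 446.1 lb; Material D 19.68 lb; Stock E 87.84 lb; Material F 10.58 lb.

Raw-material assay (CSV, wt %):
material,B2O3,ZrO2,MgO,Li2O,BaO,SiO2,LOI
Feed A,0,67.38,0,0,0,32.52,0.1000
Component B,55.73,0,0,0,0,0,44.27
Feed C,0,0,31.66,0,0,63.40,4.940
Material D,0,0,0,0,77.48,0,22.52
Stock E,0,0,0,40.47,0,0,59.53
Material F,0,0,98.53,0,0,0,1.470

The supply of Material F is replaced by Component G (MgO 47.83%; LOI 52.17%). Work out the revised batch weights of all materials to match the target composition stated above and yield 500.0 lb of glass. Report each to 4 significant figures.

Revised batch per 500.0 lb glass:
  Feed A: 9.944 lb
  Component B: 8.593 lb
  Feed C: 446.1 lb
  Material D: 19.68 lb
  Stock E: 87.84 lb
  Component G: 21.79 lb
Total batch = 593.9 lb; LOI loss = 93.94 lb

The whole derivation runs at full precision from first step to last. The intermediate values are printed, rounded to four significant digits, as written — every reported value is rounded exactly once. The derived quantities are carried at full precision (the yield, six oxide percentages, net glass mass, LOI, totals) from the weighed amounts on 500.0 lb of glass, as given in either problem or answer.
The oxide mass targets at 500.0 lb glass:
  B2O3: 0.9578% × 500.0 = 4.789 lb
  ZrO2: 1.340% × 500.0 = 6.700 lb
  MgO: 30.33% × 500.0 = 151.6 lb
  Li2O: 7.110% × 500.0 = 35.55 lb
  BaO: 3.050% × 500.0 = 15.25 lb
  SiO2: 57.21% × 500.0 = 286.0 lb
Balance tally, oxide-wise, with the batch weights as given, against the basis in use (sum by sum, the targets are met once rounding is allowed for):
  B2O3: 8.593·0.5573 = 4.789 lb (target 4.789 lb)
  ZrO2: 9.944·0.6738 = 6.700 lb (target 6.700 lb)
  MgO: 446.1·0.3166 + 21.79·0.4783 = 151.7 lb (target 151.6 lb)
  Li2O: 87.84·0.4047 = 35.55 lb (target 35.55 lb)
  BaO: 19.68·0.7748 = 15.25 lb (target 15.25 lb)
  SiO2: 9.944·0.3252 + 446.1·0.6340 = 286.1 lb (target 286.0 lb)
Glass-mass sanity pass: Σ batch − LOI loss = 500.0 lb (per-oxide target masses sum to 500.0 lb; against the stated basis, 500.0 lb — any gap is answer rounding).
Batch total: Σ batch = 593.9 lb; LOI removed, Σ of batch·LOI: 93.94 lb; yield = glass ÷ total batch = 84.18%.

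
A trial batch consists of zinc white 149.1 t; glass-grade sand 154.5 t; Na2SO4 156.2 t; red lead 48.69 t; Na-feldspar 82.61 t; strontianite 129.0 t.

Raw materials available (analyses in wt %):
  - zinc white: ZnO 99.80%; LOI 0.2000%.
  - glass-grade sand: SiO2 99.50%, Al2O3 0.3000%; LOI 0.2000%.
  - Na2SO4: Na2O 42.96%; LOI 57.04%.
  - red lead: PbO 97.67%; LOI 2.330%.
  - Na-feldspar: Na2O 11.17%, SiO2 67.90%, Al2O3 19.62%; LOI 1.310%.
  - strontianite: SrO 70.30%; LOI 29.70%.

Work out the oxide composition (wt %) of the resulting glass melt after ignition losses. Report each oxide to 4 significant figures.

Glass mass = 589.9 t (batch 720.1 − LOI 130.2).
Composition: Na2O 12.94%, SrO 15.37%, SiO2 35.57%, Al2O3 2.826%, ZnO 25.23%, PbO 8.062%

All internal work keeps full float precision at all times — in-progress results are displayed rounded to four significant digits at each printed step; every reported number receives exactly one rounding; derived quantities (yield, totals, the six compositions, LOI, glass mass) are re-derived starting from the weights at 589.9 t of glass in exact precision, as quoted within the problem or the answer.
Oxide-by-oxide delivered mass:
  Na2O: 156.2·0.4296 + 82.61·0.1117 = 76.33 t
  SrO: 129.0·0.7030 = 90.69 t
  SiO2: 154.5·0.9950 + 82.61·0.6790 = 209.8 t
  Al2O3: 154.5·0.003000 + 82.61·0.1962 = 16.67 t
  ZnO: 149.1·0.9980 = 148.8 t
  PbO: 48.69·0.9767 = 47.56 t
LOI: 149.1·0.002000 + 154.5·0.002000 + 156.2·0.5704 + 48.69·0.02330 + 82.61·0.01310 + 129.0·0.2970 = 130.2 t
The glass mass, total less LOI, = 720.1 − 130.2 = 589.9 t (matching Σ of the oxides)
wt %: oxide over glass, times 100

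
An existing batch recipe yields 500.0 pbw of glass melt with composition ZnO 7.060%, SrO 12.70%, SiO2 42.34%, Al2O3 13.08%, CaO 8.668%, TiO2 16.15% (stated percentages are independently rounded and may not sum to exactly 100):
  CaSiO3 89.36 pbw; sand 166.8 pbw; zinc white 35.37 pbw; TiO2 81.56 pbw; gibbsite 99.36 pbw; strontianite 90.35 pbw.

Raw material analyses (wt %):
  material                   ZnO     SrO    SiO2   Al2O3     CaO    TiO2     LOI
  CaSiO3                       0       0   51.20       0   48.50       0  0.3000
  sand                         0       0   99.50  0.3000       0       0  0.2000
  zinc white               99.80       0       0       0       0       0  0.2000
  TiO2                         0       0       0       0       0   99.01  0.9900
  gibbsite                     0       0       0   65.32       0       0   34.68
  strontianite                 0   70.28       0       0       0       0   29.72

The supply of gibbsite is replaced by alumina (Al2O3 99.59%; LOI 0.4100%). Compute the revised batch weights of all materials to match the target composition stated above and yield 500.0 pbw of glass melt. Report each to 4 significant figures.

Every computation carries exact precision throughout — values along the way are displayed (rounded to four significant figures) within the worked lines. Exactly one rounding is applied to every reported value — all derived quantities, including glass mass, the six compositions, the totals, ignition loss, the yield, are carried from the weighed amounts for 500.0 pbw of glass in full float precision, as quoted within the question or the answer.
The oxide mass targets at 500.0 pbw glass melt:
  ZnO: 7.060% × 500.0 = 35.30 pbw
  SrO: 12.70% × 500.0 = 63.50 pbw
  SiO2: 42.34% × 500.0 = 211.7 pbw
  Al2O3: 13.08% × 500.0 = 65.40 pbw
  CaO: 8.668% × 500.0 = 43.34 pbw
  TiO2: 16.15% × 500.0 = 80.75 pbw
Verifying the oxide balance on the weights just shown, at the basis given (summed amounts equal target values modulo rounding of the values):
  ZnO: 35.37·0.9980 = 35.30 pbw (target 35.30 pbw)
  SrO: 90.35·0.7028 = 63.50 pbw (target 63.50 pbw)
  SiO2: 89.36·0.5120 + 166.8·0.9950 = 211.7 pbw (target 211.7 pbw)
  Al2O3: 166.8·0.003000 + 65.17·0.9959 = 65.40 pbw (target 65.40 pbw)
  CaO: 89.36·0.4850 = 43.34 pbw (target 43.34 pbw)
  TiO2: 81.56·0.9901 = 80.75 pbw (target 80.75 pbw)
Glass-mass closure: whole batch net of LOI = 500.0 pbw (oxide target masses add up to 500.0 pbw; versus the stated basis of 500.0 pbw — deltas are rounding alone).
Adding the batch up: Σ batch = 528.6 pbw; LOI removed, Σ of batch·LOI: 28.60 pbw; as yield: glass ÷ batch → 94.59%.

Revised batch per 500.0 pbw glass melt:
  CaSiO3: 89.36 pbw
  sand: 166.8 pbw
  zinc white: 35.37 pbw
  TiO2: 81.56 pbw
  alumina: 65.17 pbw
  strontianite: 90.35 pbw
Total batch = 528.6 pbw; LOI loss = 28.60 pbw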